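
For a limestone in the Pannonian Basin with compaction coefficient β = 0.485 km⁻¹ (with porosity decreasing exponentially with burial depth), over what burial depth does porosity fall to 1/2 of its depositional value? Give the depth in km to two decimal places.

n/n₀ = 1/2 ⇒ exp(−β·Z) = 1/2 ⇒ Z = ln(2) / β
Z = 0.6931 / 0.485 = 1.429 km

1.43 km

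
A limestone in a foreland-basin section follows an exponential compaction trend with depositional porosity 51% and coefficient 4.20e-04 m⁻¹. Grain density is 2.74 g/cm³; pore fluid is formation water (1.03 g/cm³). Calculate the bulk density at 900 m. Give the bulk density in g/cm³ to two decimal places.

Working in km (1 km = 1000 m; β in km⁻¹ = β in m⁻¹ × 1000):
Porosity at depth: n = 0.51·exp(−0.42×0.9) = 0.51×0.6852 = 0.3495
Bulk density: ρ_b = (1−n)ρ_g + n·ρ_f = 0.6505×2.74 + 0.3495×1.03
       = 1.782 + 0.360 = 2.142 g/cm³

2.14 g/cm³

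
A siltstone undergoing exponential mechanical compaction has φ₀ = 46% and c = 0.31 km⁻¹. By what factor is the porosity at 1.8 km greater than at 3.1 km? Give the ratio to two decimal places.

φ(z₁)/φ(z₂) = e^(−c·z₁)/e^(−c·z₂) = e^{c(z₂−z₁)}
= exp(0.31 × 1.3) = exp(0.403) = 1.4963

1.50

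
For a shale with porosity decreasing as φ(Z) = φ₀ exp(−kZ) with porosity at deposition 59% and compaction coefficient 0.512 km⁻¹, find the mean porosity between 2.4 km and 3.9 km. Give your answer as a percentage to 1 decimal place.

⟨φ⟩ = (1/(Z₂−Z₁)) ∫ φ₀ e^(−kZ) dZ = φ₀·(e^(−k·Z₁) − e^(−k·Z₂)) / (k·(Z₂−Z₁))
e^(−0.512×2.4) = 0.2926; e^(−0.512×3.9) = 0.1358
⟨φ⟩ = 0.59 × (0.2926 − 0.1358) / (0.512 × 1.5) = 0.59 × 0.2043 = 0.1205

12.1%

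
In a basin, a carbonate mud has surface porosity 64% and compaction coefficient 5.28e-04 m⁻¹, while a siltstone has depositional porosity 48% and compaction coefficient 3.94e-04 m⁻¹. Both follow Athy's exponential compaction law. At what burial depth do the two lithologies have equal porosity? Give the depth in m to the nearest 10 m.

2150 m

Working in km (1 km = 1000 m; k in km⁻¹ = k in m⁻¹ × 1000):
Set n₀ₐ e^(−kₐZ) = n₀ᵦ e^(−kᵦZ) ⇒ ln(n₀ₐ/n₀ᵦ) = (kₐ − kᵦ)·Z
Z = ln(0.64/0.48) / (0.528 − 0.394) = 0.2877 / 0.134 = 2.147 km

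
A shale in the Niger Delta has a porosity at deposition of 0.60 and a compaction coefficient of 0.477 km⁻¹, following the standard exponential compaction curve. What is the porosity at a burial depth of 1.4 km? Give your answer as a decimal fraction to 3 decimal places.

φ = φ₀·exp(−c·z) = 0.6 × exp(−0.477 × 1.4) = 0.6 × exp(−0.6678)
  = 0.6 × 0.5128 = 0.3077

0.308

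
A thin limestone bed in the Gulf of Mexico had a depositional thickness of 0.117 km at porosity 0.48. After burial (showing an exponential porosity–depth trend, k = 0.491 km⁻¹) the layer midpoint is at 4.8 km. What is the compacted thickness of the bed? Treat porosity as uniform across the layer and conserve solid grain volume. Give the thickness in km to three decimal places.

0.064 km

Porosity at 4.8 km: φ = 0.48·exp(−0.491×4.8) = 0.0455
Solid-volume conservation: h(1−φ) = h₀(1−φ₀) ⇒ h = h₀·(1−φ₀)/(1−φ)
h = 0.117 × (1 − 0.48)/(1 − 0.0455) = 0.117 × 0.5448 = 0.0637 km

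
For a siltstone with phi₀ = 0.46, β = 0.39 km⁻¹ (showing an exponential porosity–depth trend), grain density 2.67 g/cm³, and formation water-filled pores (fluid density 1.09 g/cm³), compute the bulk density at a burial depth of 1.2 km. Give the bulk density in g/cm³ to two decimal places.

2.21 g/cm³

Porosity at depth: phi = 0.46·exp(−0.39×1.2) = 0.46×0.6263 = 0.2881
Bulk density: ρ_b = (1−phi)ρ_g + phi·ρ_f = 0.7119×2.67 + 0.2881×1.09
       = 1.901 + 0.314 = 2.215 g/cm³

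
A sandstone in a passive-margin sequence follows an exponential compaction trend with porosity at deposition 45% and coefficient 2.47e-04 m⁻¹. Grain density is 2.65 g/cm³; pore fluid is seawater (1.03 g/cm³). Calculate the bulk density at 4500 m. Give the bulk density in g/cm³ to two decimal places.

Working in km (1 km = 1000 m; c in km⁻¹ = c in m⁻¹ × 1000):
Porosity at depth: n = 0.45·exp(−0.247×4.5) = 0.45×0.3291 = 0.1481
Bulk density: ρ_b = (1−n)ρ_g + n·ρ_f = 0.8519×2.65 + 0.1481×1.03
       = 2.258 + 0.153 = 2.410 g/cm³

2.41 g/cm³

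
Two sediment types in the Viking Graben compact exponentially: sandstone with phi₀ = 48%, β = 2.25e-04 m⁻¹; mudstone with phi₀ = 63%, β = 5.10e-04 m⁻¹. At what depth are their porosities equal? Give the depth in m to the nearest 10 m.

Working in km (1 km = 1000 m; β in km⁻¹ = β in m⁻¹ × 1000):
Set phi₀ₐ e^(−βₐZ) = phi₀ᵦ e^(−βᵦZ) ⇒ ln(phi₀ₐ/phi₀ᵦ) = (βₐ − βᵦ)·Z
Z = ln(0.48/0.63) / (0.225 − 0.51) = -0.2719 / -0.285 = 0.954 km

950 m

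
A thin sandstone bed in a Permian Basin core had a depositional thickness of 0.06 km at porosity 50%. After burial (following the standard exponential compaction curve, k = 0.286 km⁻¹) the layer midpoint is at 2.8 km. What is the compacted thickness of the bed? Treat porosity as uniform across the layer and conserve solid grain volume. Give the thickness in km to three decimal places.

0.039 km

Porosity at 2.8 km: φ = 0.5·exp(−0.286×2.8) = 0.2245
Solid-volume conservation: h(1−φ) = h₀(1−φ₀) ⇒ h = h₀·(1−φ₀)/(1−φ)
h = 0.06 × (1 − 0.5)/(1 − 0.2245) = 0.06 × 0.6447 = 0.0387 km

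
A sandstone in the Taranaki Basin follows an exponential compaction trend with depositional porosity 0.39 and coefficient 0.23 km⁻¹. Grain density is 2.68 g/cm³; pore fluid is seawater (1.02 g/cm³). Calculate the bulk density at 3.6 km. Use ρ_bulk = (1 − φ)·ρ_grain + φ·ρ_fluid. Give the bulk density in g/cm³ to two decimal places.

2.40 g/cm³

Porosity at depth: φ = 0.39·exp(−0.23×3.6) = 0.39×0.4369 = 0.1704
Bulk density: ρ_b = (1−φ)ρ_g + φ·ρ_f = 0.8296×2.68 + 0.1704×1.02
       = 2.223 + 0.174 = 2.397 g/cm³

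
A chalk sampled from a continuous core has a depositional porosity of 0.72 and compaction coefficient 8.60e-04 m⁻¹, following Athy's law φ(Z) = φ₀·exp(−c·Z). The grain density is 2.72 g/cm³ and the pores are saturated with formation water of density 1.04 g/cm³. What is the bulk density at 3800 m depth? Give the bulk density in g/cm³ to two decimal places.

Working in km (1 km = 1000 m; c in km⁻¹ = c in m⁻¹ × 1000):
Porosity at depth: φ = 0.72·exp(−0.86×3.8) = 0.72×0.0381 = 0.0274
Bulk density: ρ_b = (1−φ)ρ_g + φ·ρ_f = 0.9726×2.72 + 0.0274×1.04
       = 2.645 + 0.029 = 2.674 g/cm³

2.67 g/cm³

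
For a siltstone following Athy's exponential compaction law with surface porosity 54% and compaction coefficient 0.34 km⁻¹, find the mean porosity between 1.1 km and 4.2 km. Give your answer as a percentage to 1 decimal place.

23.0%

⟨n⟩ = (1/(z₂−z₁)) ∫ n₀ e^(−kz) dz = n₀·(e^(−k·z₁) − e^(−k·z₂)) / (k·(z₂−z₁))
e^(−0.34×1.1) = 0.6880; e^(−0.34×4.2) = 0.2398
⟨n⟩ = 0.54 × (0.6880 − 0.2398) / (0.34 × 3.1) = 0.54 × 0.4252 = 0.2296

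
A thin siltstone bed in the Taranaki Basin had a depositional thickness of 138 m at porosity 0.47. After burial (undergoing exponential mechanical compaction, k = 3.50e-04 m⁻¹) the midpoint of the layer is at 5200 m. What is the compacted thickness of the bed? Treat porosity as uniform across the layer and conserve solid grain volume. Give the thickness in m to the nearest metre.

79 m

Working in km (1 km = 1000 m; k in km⁻¹ = k in m⁻¹ × 1000):
Porosity at 5.2 km: phi = 0.47·exp(−0.35×5.2) = 0.0762
Solid-volume conservation: h(1−phi) = h₀(1−phi₀) ⇒ h = h₀·(1−phi₀)/(1−phi)
h = 0.138 × (1 − 0.47)/(1 − 0.0762) = 0.138 × 0.5737 = 0.0792 km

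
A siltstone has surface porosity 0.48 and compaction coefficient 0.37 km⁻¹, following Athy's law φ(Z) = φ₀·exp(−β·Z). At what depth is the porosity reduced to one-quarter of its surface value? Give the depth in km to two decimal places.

φ/φ₀ = 1/4 ⇒ exp(−β·Z) = 1/4 ⇒ Z = ln(4) / β
Z = 1.3863 / 0.37 = 3.747 km

3.75 km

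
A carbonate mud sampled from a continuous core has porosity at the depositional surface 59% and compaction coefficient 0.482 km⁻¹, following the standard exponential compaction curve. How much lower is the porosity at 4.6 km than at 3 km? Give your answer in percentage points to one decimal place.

7.5 percentage points

n(3) = 0.59·e^(−0.482×3) = 0.1390
n(4.6) = 0.59·e^(−0.482×4.6) = 0.0643
Δn = 0.1390 − 0.0643 = 0.0747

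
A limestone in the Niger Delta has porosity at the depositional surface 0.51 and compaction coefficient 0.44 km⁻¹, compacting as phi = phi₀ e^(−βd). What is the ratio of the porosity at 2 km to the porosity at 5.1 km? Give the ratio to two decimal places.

phi(d₁)/phi(d₂) = e^(−β·d₁)/e^(−β·d₂) = e^{β(d₂−d₁)}
= exp(0.44 × 3.1) = exp(1.364) = 3.9118

3.91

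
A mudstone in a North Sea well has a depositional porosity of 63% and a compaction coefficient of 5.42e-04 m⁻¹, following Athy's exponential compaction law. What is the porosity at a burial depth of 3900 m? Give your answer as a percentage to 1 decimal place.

7.6%

Working in km (1 km = 1000 m; c in km⁻¹ = c in m⁻¹ × 1000):
phi = phi₀·exp(−c·d) = 0.63 × exp(−0.542 × 3.9) = 0.63 × exp(−2.114)
  = 0.63 × 0.1208 = 0.0761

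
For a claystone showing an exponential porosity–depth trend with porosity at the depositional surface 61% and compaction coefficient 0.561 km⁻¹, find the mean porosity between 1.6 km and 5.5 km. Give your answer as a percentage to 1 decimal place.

⟨phi⟩ = (1/(Z₂−Z₁)) ∫ phi₀ e^(−kZ) dZ = phi₀·(e^(−k·Z₁) − e^(−k·Z₂)) / (k·(Z₂−Z₁))
e^(−0.561×1.6) = 0.4075; e^(−0.561×5.5) = 0.0457
⟨phi⟩ = 0.61 × (0.4075 − 0.0457) / (0.561 × 3.9) = 0.61 × 0.1654 = 0.1009

10.1%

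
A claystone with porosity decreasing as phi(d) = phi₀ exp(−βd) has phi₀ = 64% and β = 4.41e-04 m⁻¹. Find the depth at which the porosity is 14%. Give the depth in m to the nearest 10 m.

3450 m

Working in km (1 km = 1000 m; β in km⁻¹ = β in m⁻¹ × 1000):
Invert Athy's law: d = ln(phi₀/phi) / β
d = ln(0.64/0.14) / 0.441 = ln(4.571) / 0.441 = 1.5198 / 0.441 = 3.446 km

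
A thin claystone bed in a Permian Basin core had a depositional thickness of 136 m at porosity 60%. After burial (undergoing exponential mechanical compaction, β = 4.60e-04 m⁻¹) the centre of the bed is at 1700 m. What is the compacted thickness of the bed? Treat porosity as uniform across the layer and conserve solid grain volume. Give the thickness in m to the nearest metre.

75 m

Working in km (1 km = 1000 m; β in km⁻¹ = β in m⁻¹ × 1000):
Porosity at 1.7 km: φ = 0.6·exp(−0.46×1.7) = 0.2745
Solid-volume conservation: h(1−φ) = h₀(1−φ₀) ⇒ h = h₀·(1−φ₀)/(1−φ)
h = 0.136 × (1 − 0.6)/(1 − 0.2745) = 0.136 × 0.5513 = 0.0750 km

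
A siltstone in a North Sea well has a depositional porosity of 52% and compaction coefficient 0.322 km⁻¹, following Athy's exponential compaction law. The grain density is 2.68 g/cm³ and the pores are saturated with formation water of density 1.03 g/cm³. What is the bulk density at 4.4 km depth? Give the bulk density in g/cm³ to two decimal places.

2.47 g/cm³

Porosity at depth: phi = 0.52·exp(−0.322×4.4) = 0.52×0.2425 = 0.1261
Bulk density: ρ_b = (1−phi)ρ_g + phi·ρ_f = 0.8739×2.68 + 0.1261×1.03
       = 2.342 + 0.130 = 2.472 g/cm³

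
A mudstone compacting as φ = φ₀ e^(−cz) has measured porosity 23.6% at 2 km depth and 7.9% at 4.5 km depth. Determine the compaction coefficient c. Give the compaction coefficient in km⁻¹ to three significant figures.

0.438 km⁻¹

Athy: φ(z) = φ₀ e^(−cz) ⇒ φ₁/φ₂ = e^{c(z₂−z₁)} ⇒ c = ln(φ₁/φ₂)/(z₂−z₁)
c = ln(0.236/0.079) / (4.5 − 2) = ln(2.987) / 2.5 = 1.0944 / 2.5 = 0.4378 km⁻¹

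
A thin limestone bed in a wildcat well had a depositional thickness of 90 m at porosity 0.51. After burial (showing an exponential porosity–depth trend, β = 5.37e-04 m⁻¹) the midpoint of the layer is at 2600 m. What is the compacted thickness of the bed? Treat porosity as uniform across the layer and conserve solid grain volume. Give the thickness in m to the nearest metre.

Working in km (1 km = 1000 m; β in km⁻¹ = β in m⁻¹ × 1000):
Porosity at 2.6 km: n = 0.51·exp(−0.537×2.6) = 0.1262
Solid-volume conservation: h(1−n) = h₀(1−n₀) ⇒ h = h₀·(1−n₀)/(1−n)
h = 0.09 × (1 − 0.51)/(1 − 0.1262) = 0.09 × 0.5608 = 0.0505 km

50 m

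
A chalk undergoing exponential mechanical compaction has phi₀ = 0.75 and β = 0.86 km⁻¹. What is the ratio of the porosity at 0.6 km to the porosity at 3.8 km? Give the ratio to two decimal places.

15.67

phi(z₁)/phi(z₂) = e^(−β·z₁)/e^(−β·z₂) = e^{β(z₂−z₁)}
= exp(0.86 × 3.2) = exp(2.752) = 15.6739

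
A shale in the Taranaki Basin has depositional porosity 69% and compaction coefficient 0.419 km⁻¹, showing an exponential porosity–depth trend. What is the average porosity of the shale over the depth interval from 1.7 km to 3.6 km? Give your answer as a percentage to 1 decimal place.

⟨n⟩ = (1/(Z₂−Z₁)) ∫ n₀ e^(−βZ) dZ = n₀·(e^(−β·Z₁) − e^(−β·Z₂)) / (β·(Z₂−Z₁))
e^(−0.419×1.7) = 0.4905; e^(−0.419×3.6) = 0.2213
⟨n⟩ = 0.69 × (0.4905 − 0.2213) / (0.419 × 1.9) = 0.69 × 0.3382 = 0.2334

23.3%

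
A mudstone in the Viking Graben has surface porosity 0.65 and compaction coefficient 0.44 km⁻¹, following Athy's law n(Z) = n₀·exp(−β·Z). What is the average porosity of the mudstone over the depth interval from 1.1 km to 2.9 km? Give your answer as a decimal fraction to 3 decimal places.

⟨n⟩ = (1/(Z₂−Z₁)) ∫ n₀ e^(−βZ) dZ = n₀·(e^(−β·Z₁) − e^(−β·Z₂)) / (β·(Z₂−Z₁))
e^(−0.44×1.1) = 0.6163; e^(−0.44×2.9) = 0.2792
⟨n⟩ = 0.65 × (0.6163 − 0.2792) / (0.44 × 1.8) = 0.65 × 0.4257 = 0.2767

0.277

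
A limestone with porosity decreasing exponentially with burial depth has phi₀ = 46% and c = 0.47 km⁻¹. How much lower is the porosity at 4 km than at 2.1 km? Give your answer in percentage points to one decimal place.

10.1 percentage points

phi(2.1) = 0.46·e^(−0.47×2.1) = 0.1714
phi(4) = 0.46·e^(−0.47×4) = 0.0702
Δphi = 0.1714 − 0.0702 = 0.1012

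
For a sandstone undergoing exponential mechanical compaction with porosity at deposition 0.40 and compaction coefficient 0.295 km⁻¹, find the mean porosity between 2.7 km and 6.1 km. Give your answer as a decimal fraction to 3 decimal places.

⟨n⟩ = (1/(d₂−d₁)) ∫ n₀ e^(−cd) dd = n₀·(e^(−c·d₁) − e^(−c·d₂)) / (c·(d₂−d₁))
e^(−0.295×2.7) = 0.4509; e^(−0.295×6.1) = 0.1654
⟨n⟩ = 0.4 × (0.4509 − 0.1654) / (0.295 × 3.4) = 0.4 × 0.2847 = 0.1139

0.114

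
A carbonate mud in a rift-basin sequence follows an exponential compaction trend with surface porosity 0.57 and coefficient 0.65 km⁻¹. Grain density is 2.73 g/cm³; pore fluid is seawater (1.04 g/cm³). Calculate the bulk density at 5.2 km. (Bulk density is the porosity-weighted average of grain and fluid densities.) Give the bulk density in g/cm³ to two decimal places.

Porosity at depth: phi = 0.57·exp(−0.65×5.2) = 0.57×0.0340 = 0.0194
Bulk density: ρ_b = (1−phi)ρ_g + phi·ρ_f = 0.9806×2.73 + 0.0194×1.04
       = 2.677 + 0.020 = 2.697 g/cm³

2.70 g/cm³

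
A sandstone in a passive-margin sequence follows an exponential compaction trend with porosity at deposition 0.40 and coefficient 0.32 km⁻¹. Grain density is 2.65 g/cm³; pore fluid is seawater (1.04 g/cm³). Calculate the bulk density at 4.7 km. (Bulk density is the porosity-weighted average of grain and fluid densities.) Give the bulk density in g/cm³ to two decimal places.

Porosity at depth: phi = 0.4·exp(−0.32×4.7) = 0.4×0.2222 = 0.0889
Bulk density: ρ_b = (1−phi)ρ_g + phi·ρ_f = 0.9111×2.65 + 0.0889×1.04
       = 2.414 + 0.092 = 2.507 g/cm³

2.51 g/cm³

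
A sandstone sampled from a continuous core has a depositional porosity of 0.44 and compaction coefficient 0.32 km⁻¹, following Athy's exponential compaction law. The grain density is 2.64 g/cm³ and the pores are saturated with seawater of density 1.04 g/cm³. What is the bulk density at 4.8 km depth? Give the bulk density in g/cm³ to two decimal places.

2.49 g/cm³

Porosity at depth: n = 0.44·exp(−0.32×4.8) = 0.44×0.2152 = 0.0947
Bulk density: ρ_b = (1−n)ρ_g + n·ρ_f = 0.9053×2.64 + 0.0947×1.04
       = 2.390 + 0.098 = 2.488 g/cm³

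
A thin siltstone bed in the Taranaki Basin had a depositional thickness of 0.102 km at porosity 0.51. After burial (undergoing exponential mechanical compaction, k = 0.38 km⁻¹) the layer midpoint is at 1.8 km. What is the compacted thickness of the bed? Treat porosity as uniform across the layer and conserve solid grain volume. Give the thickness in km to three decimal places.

Porosity at 1.8 km: n = 0.51·exp(−0.38×1.8) = 0.2573
Solid-volume conservation: h(1−n) = h₀(1−n₀) ⇒ h = h₀·(1−n₀)/(1−n)
h = 0.102 × (1 − 0.51)/(1 − 0.2573) = 0.102 × 0.6598 = 0.0673 km

0.067 km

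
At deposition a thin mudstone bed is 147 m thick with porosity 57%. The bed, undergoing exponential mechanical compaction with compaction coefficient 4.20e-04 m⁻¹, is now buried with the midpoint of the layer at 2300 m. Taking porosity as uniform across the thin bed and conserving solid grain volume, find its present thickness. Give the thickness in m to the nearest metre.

81 m

Working in km (1 km = 1000 m; k in km⁻¹ = k in m⁻¹ × 1000):
Porosity at 2.3 km: phi = 0.57·exp(−0.42×2.3) = 0.2169
Solid-volume conservation: h(1−phi) = h₀(1−phi₀) ⇒ h = h₀·(1−phi₀)/(1−phi)
h = 0.147 × (1 − 0.57)/(1 − 0.2169) = 0.147 × 0.5491 = 0.0807 km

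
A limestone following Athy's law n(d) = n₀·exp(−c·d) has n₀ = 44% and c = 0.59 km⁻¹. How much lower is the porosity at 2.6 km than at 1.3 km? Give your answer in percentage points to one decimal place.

n(1.3) = 0.44·e^(−0.59×1.3) = 0.2043
n(2.6) = 0.44·e^(−0.59×2.6) = 0.0949
Δn = 0.2043 − 0.0949 = 0.1094

10.9 percentage points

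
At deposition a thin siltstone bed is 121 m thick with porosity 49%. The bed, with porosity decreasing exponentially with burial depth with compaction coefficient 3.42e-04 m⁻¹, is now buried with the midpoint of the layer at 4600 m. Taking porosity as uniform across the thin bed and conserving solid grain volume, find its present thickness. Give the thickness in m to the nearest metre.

Working in km (1 km = 1000 m; β in km⁻¹ = β in m⁻¹ × 1000):
Porosity at 4.6 km: φ = 0.49·exp(−0.342×4.6) = 0.1016
Solid-volume conservation: h(1−φ) = h₀(1−φ₀) ⇒ h = h₀·(1−φ₀)/(1−φ)
h = 0.121 × (1 − 0.49)/(1 − 0.1016) = 0.121 × 0.5677 = 0.0687 km

69 m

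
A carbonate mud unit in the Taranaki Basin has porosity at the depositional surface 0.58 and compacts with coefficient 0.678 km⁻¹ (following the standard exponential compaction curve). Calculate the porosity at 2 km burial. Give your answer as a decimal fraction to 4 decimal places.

0.1495

n = n₀·exp(−c·Z) = 0.58 × exp(−0.678 × 2) = 0.58 × exp(−1.356)
  = 0.58 × 0.2577 = 0.1495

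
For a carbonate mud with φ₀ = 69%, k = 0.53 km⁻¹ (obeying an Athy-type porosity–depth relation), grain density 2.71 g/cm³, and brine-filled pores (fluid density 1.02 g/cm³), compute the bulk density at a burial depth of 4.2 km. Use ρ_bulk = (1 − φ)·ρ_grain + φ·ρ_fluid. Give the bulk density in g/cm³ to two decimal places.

Porosity at depth: φ = 0.69·exp(−0.53×4.2) = 0.69×0.1080 = 0.0745
Bulk density: ρ_b = (1−φ)ρ_g + φ·ρ_f = 0.9255×2.71 + 0.0745×1.02
       = 2.508 + 0.076 = 2.584 g/cm³

2.58 g/cm³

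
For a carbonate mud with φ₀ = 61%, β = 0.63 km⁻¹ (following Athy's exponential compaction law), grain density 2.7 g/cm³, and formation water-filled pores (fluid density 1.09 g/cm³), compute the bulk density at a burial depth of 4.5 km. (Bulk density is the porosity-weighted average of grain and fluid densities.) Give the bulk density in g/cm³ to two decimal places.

2.64 g/cm³

Porosity at depth: φ = 0.61·exp(−0.63×4.5) = 0.61×0.0587 = 0.0358
Bulk density: ρ_b = (1−φ)ρ_g + φ·ρ_f = 0.9642×2.7 + 0.0358×1.09
       = 2.603 + 0.039 = 2.642 g/cm³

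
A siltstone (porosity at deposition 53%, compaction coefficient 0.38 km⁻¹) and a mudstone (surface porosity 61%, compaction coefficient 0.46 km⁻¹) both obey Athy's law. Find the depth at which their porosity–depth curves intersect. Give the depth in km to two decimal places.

Set phi₀ₐ e^(−βₐd) = phi₀ᵦ e^(−βᵦd) ⇒ ln(phi₀ₐ/phi₀ᵦ) = (βₐ − βᵦ)·d
d = ln(0.53/0.61) / (0.38 − 0.46) = -0.1406 / -0.08 = 1.757 km

1.76 km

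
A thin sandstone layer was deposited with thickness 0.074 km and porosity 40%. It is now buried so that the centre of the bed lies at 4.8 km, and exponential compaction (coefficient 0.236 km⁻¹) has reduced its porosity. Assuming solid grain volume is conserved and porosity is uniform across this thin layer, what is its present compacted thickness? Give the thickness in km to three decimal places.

0.051 km

Porosity at 4.8 km: n = 0.4·exp(−0.236×4.8) = 0.1289
Solid-volume conservation: h(1−n) = h₀(1−n₀) ⇒ h = h₀·(1−n₀)/(1−n)
h = 0.074 × (1 − 0.4)/(1 − 0.1289) = 0.074 × 0.6887 = 0.0510 km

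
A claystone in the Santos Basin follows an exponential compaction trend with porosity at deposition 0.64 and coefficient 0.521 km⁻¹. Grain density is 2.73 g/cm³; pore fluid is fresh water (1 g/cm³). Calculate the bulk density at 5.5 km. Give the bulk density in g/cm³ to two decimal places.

Porosity at depth: φ = 0.64·exp(−0.521×5.5) = 0.64×0.0570 = 0.0365
Bulk density: ρ_b = (1−φ)ρ_g + φ·ρ_f = 0.9635×2.73 + 0.0365×1
       = 2.630 + 0.036 = 2.667 g/cm³

2.67 g/cm³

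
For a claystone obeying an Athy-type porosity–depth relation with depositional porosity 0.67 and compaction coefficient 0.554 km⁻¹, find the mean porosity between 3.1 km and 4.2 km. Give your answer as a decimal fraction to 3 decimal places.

0.090

⟨φ⟩ = (1/(d₂−d₁)) ∫ φ₀ e^(−kd) dd = φ₀·(e^(−k·d₁) − e^(−k·d₂)) / (k·(d₂−d₁))
e^(−0.554×3.1) = 0.1795; e^(−0.554×4.2) = 0.0976
⟨φ⟩ = 0.67 × (0.1795 − 0.0976) / (0.554 × 1.1) = 0.67 × 0.1344 = 0.0901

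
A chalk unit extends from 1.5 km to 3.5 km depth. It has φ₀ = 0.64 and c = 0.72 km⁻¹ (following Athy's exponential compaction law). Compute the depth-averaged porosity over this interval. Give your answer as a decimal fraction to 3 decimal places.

⟨φ⟩ = (1/(Z₂−Z₁)) ∫ φ₀ e^(−cZ) dZ = φ₀·(e^(−c·Z₁) − e^(−c·Z₂)) / (c·(Z₂−Z₁))
e^(−0.72×1.5) = 0.3396; e^(−0.72×3.5) = 0.0805
⟨φ⟩ = 0.64 × (0.3396 − 0.0805) / (0.72 × 2) = 0.64 × 0.1800 = 0.1152

0.115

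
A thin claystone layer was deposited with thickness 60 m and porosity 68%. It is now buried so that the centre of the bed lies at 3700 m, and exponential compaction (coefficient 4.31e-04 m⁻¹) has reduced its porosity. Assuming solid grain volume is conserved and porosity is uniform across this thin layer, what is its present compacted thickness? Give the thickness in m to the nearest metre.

Working in km (1 km = 1000 m; k in km⁻¹ = k in m⁻¹ × 1000):
Porosity at 3.7 km: φ = 0.68·exp(−0.431×3.7) = 0.1380
Solid-volume conservation: h(1−φ) = h₀(1−φ₀) ⇒ h = h₀·(1−φ₀)/(1−φ)
h = 0.06 × (1 − 0.68)/(1 − 0.1380) = 0.06 × 0.3712 = 0.0223 km

22 m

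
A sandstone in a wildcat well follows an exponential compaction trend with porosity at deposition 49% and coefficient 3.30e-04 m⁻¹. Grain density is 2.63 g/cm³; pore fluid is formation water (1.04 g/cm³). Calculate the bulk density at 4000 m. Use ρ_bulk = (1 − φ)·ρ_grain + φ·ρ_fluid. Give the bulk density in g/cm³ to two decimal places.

2.42 g/cm³

Working in km (1 km = 1000 m; k in km⁻¹ = k in m⁻¹ × 1000):
Porosity at depth: phi = 0.49·exp(−0.33×4) = 0.49×0.2671 = 0.1309
Bulk density: ρ_b = (1−phi)ρ_g + phi·ρ_f = 0.8691×2.63 + 0.1309×1.04
       = 2.286 + 0.136 = 2.422 g/cm³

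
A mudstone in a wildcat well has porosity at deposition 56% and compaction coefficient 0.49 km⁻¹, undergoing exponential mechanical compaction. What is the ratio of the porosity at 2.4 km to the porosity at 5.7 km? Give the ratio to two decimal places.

5.04

φ(z₁)/φ(z₂) = e^(−β·z₁)/e^(−β·z₂) = e^{β(z₂−z₁)}
= exp(0.49 × 3.3) = exp(1.617) = 5.0380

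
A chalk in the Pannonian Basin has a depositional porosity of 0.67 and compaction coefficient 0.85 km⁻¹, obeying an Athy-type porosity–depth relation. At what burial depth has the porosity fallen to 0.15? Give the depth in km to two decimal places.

Invert Athy's law: Z = ln(φ₀/φ) / β
Z = ln(0.67/0.15) / 0.85 = ln(4.467) / 0.85 = 1.4966 / 0.85 = 1.761 km

1.76 km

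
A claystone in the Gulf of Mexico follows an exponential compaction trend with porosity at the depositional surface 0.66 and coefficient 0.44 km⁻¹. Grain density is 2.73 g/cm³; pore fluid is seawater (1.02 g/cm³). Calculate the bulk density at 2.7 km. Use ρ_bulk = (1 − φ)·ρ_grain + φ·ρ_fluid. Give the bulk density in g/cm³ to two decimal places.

Porosity at depth: phi = 0.66·exp(−0.44×2.7) = 0.66×0.3048 = 0.2012
Bulk density: ρ_b = (1−phi)ρ_g + phi·ρ_f = 0.7988×2.73 + 0.2012×1.02
       = 2.181 + 0.205 = 2.386 g/cm³

2.39 g/cm³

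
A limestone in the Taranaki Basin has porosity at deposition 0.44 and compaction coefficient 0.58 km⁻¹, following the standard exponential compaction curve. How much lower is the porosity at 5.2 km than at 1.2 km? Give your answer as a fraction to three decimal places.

0.198

φ(1.2) = 0.44·e^(−0.58×1.2) = 0.2194
φ(5.2) = 0.44·e^(−0.58×5.2) = 0.0216
Δφ = 0.2194 − 0.0216 = 0.1978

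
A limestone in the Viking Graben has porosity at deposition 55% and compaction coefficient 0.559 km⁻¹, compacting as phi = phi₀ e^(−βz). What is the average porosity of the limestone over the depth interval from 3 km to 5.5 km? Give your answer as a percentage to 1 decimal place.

⟨phi⟩ = (1/(z₂−z₁)) ∫ phi₀ e^(−βz) dz = phi₀·(e^(−β·z₁) − e^(−β·z₂)) / (β·(z₂−z₁))
e^(−0.559×3) = 0.1869; e^(−0.559×5.5) = 0.0462
⟨phi⟩ = 0.55 × (0.1869 − 0.0462) / (0.559 × 2.5) = 0.55 × 0.1007 = 0.0554

5.5%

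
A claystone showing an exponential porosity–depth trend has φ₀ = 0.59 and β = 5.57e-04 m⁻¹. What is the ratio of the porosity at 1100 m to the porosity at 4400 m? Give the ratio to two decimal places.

Working in km (1 km = 1000 m; β in km⁻¹ = β in m⁻¹ × 1000):
φ(z₁)/φ(z₂) = e^(−β·z₁)/e^(−β·z₂) = e^{β(z₂−z₁)}
= exp(0.557 × 3.3) = exp(1.838) = 6.2846

6.28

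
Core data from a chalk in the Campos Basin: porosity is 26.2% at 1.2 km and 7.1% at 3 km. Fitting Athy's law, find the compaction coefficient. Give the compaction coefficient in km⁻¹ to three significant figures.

Athy: φ(d) = φ₀ e^(−cd) ⇒ φ₁/φ₂ = e^{c(d₂−d₁)} ⇒ c = ln(φ₁/φ₂)/(d₂−d₁)
c = ln(0.262/0.071) / (3 − 1.2) = ln(3.69) / 1.8 = 1.3057 / 1.8 = 0.7254 km⁻¹

0.725 km⁻¹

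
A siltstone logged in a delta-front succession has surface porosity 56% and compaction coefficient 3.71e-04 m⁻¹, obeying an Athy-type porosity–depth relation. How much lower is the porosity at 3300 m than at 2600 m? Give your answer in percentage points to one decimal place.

4.9 percentage points

Working in km (1 km = 1000 m; c in km⁻¹ = c in m⁻¹ × 1000):
φ(2.6) = 0.56·e^(−0.371×2.6) = 0.2134
φ(3.3) = 0.56·e^(−0.371×3.3) = 0.1646
Δφ = 0.2134 − 0.1646 = 0.0488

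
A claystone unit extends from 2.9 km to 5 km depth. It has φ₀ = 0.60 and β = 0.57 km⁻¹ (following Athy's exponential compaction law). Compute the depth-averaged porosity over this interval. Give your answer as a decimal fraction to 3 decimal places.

⟨φ⟩ = (1/(z₂−z₁)) ∫ φ₀ e^(−βz) dz = φ₀·(e^(−β·z₁) − e^(−β·z₂)) / (β·(z₂−z₁))
e^(−0.57×2.9) = 0.1915; e^(−0.57×5) = 0.0578
⟨φ⟩ = 0.6 × (0.1915 − 0.0578) / (0.57 × 2.1) = 0.6 × 0.1116 = 0.0670

0.067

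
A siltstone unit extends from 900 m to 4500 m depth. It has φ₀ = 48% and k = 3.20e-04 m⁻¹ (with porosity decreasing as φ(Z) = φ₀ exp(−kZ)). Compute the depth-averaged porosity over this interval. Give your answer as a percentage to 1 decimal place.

21.4%

Working in km (1 km = 1000 m; k in km⁻¹ = k in m⁻¹ × 1000):
⟨φ⟩ = (1/(Z₂−Z₁)) ∫ φ₀ e^(−kZ) dZ = φ₀·(e^(−k·Z₁) − e^(−k·Z₂)) / (k·(Z₂−Z₁))
e^(−0.32×0.9) = 0.7498; e^(−0.32×4.5) = 0.2369
⟨φ⟩ = 0.48 × (0.7498 − 0.2369) / (0.32 × 3.6) = 0.48 × 0.4452 = 0.2137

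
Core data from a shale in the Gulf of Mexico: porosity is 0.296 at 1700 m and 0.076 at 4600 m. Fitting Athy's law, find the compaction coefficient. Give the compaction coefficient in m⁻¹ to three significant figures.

Working in km (1 km = 1000 m; β in km⁻¹ = β in m⁻¹ × 1000):
Athy: φ(d) = φ₀ e^(−βd) ⇒ φ₁/φ₂ = e^{β(d₂−d₁)} ⇒ β = ln(φ₁/φ₂)/(d₂−d₁)
β = ln(0.296/0.076) / (4.6 − 1.7) = ln(3.895) / 2.9 = 1.3596 / 2.9 = 0.4688 km⁻¹

0.000469 m⁻¹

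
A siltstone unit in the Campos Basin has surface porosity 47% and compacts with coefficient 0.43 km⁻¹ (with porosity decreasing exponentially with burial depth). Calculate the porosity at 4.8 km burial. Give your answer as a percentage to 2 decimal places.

5.97%

n = n₀·exp(−β·d) = 0.47 × exp(−0.43 × 4.8) = 0.47 × exp(−2.064)
  = 0.47 × 0.1269 = 0.0597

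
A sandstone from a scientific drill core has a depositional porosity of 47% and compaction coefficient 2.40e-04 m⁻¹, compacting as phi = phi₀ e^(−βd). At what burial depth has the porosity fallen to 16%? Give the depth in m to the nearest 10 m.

4490 m

Working in km (1 km = 1000 m; β in km⁻¹ = β in m⁻¹ × 1000):
Invert Athy's law: d = ln(phi₀/phi) / β
d = ln(0.47/0.16) / 0.24 = ln(2.937) / 0.24 = 1.0776 / 0.24 = 4.490 km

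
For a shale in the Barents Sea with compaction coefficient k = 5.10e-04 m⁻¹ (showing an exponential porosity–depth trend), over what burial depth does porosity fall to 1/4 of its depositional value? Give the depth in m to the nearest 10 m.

Working in km (1 km = 1000 m; k in km⁻¹ = k in m⁻¹ × 1000):
n/n₀ = 1/4 ⇒ exp(−k·d) = 1/4 ⇒ d = ln(4) / k
d = 1.3863 / 0.51 = 2.718 km

2720 m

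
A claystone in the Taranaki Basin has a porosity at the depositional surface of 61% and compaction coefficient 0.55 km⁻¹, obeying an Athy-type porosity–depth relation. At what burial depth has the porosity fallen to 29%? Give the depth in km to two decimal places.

1.35 km

Invert Athy's law: Z = ln(phi₀/phi) / β
Z = ln(0.61/0.29) / 0.55 = ln(2.103) / 0.55 = 0.7436 / 0.55 = 1.352 km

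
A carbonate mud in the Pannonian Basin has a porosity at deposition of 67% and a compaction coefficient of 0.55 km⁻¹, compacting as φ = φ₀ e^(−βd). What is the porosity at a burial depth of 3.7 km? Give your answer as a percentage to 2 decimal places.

φ = φ₀·exp(−β·d) = 0.67 × exp(−0.55 × 3.7) = 0.67 × exp(−2.035)
  = 0.67 × 0.1307 = 0.0876

8.76%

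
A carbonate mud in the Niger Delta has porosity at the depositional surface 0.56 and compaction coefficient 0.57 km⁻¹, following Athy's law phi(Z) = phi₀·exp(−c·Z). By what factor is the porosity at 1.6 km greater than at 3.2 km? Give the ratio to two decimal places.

2.49

phi(Z₁)/phi(Z₂) = e^(−c·Z₁)/e^(−c·Z₂) = e^{c(Z₂−Z₁)}
= exp(0.57 × 1.6) = exp(0.912) = 2.4893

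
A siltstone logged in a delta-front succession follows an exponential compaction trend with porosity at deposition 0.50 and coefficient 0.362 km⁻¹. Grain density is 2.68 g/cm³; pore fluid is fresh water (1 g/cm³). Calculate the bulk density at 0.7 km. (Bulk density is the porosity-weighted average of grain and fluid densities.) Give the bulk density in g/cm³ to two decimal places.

Porosity at depth: φ = 0.5·exp(−0.362×0.7) = 0.5×0.7762 = 0.3881
Bulk density: ρ_b = (1−φ)ρ_g + φ·ρ_f = 0.6119×2.68 + 0.3881×1
       = 1.640 + 0.388 = 2.028 g/cm³

2.03 g/cm³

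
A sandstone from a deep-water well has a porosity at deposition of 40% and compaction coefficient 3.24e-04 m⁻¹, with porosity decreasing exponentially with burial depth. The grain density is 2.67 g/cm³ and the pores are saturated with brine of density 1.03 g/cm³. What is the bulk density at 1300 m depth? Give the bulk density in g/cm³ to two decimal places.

2.24 g/cm³

Working in km (1 km = 1000 m; β in km⁻¹ = β in m⁻¹ × 1000):
Porosity at depth: n = 0.4·exp(−0.324×1.3) = 0.4×0.6563 = 0.2625
Bulk density: ρ_b = (1−n)ρ_g + n·ρ_f = 0.7375×2.67 + 0.2625×1.03
       = 1.969 + 0.270 = 2.239 g/cm³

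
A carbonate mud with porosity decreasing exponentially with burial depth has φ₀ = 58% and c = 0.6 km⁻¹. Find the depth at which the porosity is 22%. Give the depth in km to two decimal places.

1.62 km

Invert Athy's law: z = ln(φ₀/φ) / c
z = ln(0.58/0.22) / 0.6 = ln(2.636) / 0.6 = 0.9694 / 0.6 = 1.616 km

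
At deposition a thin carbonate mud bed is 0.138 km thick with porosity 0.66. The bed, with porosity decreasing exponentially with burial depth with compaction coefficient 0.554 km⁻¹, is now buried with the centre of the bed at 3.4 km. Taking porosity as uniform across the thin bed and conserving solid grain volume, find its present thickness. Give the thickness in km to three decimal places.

0.052 km

Porosity at 3.4 km: n = 0.66·exp(−0.554×3.4) = 0.1003
Solid-volume conservation: h(1−n) = h₀(1−n₀) ⇒ h = h₀·(1−n₀)/(1−n)
h = 0.138 × (1 − 0.66)/(1 − 0.1003) = 0.138 × 0.3779 = 0.0522 km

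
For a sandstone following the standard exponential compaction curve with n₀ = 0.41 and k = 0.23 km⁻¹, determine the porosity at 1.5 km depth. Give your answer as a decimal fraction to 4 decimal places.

n = n₀·exp(−k·Z) = 0.41 × exp(−0.23 × 1.5) = 0.41 × exp(−0.345)
  = 0.41 × 0.7082 = 0.2904

0.2904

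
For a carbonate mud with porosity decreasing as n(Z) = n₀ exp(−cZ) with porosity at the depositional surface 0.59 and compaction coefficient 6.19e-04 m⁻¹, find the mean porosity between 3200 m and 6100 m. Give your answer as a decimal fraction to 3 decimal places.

Working in km (1 km = 1000 m; c in km⁻¹ = c in m⁻¹ × 1000):
⟨n⟩ = (1/(Z₂−Z₁)) ∫ n₀ e^(−cZ) dZ = n₀·(e^(−c·Z₁) − e^(−c·Z₂)) / (c·(Z₂−Z₁))
e^(−0.619×3.2) = 0.1380; e^(−0.619×6.1) = 0.0229
⟨n⟩ = 0.59 × (0.1380 − 0.0229) / (0.619 × 2.9) = 0.59 × 0.0641 = 0.0378

0.038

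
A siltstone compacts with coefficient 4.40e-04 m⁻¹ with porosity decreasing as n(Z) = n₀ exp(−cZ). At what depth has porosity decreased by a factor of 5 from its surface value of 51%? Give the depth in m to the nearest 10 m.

Working in km (1 km = 1000 m; c in km⁻¹ = c in m⁻¹ × 1000):
n/n₀ = 1/5 ⇒ exp(−c·Z) = 1/5 ⇒ Z = ln(5) / c
Z = 1.6094 / 0.44 = 3.658 km

3660 m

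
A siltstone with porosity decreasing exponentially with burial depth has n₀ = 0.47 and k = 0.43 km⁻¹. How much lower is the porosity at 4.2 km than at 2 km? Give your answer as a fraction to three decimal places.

0.122

n(2) = 0.47·e^(−0.43×2) = 0.1989
n(4.2) = 0.47·e^(−0.43×4.2) = 0.0772
Δn = 0.1989 − 0.0772 = 0.1217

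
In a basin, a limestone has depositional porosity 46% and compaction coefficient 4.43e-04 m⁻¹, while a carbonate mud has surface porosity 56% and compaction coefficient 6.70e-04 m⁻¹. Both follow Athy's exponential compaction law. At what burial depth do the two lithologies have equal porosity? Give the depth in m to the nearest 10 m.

870 m

Working in km (1 km = 1000 m; β in km⁻¹ = β in m⁻¹ × 1000):
Set phi₀ₐ e^(−βₐZ) = phi₀ᵦ e^(−βᵦZ) ⇒ ln(phi₀ₐ/phi₀ᵦ) = (βₐ − βᵦ)·Z
Z = ln(0.46/0.56) / (0.443 − 0.67) = -0.1967 / -0.227 = 0.867 km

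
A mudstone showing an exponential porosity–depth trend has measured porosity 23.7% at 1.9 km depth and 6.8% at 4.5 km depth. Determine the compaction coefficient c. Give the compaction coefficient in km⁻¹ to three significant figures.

Athy: n(d) = n₀ e^(−cd) ⇒ n₁/n₂ = e^{c(d₂−d₁)} ⇒ c = ln(n₁/n₂)/(d₂−d₁)
c = ln(0.237/0.068) / (4.5 − 1.9) = ln(3.485) / 2.6 = 1.2486 / 2.6 = 0.4802 km⁻¹

0.480 km⁻¹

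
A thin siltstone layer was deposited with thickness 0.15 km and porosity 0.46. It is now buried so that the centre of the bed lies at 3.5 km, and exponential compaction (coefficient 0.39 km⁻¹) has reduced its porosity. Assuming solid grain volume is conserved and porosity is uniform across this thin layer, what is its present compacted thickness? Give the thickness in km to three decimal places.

Porosity at 3.5 km: phi = 0.46·exp(−0.39×3.5) = 0.1175
Solid-volume conservation: h(1−phi) = h₀(1−phi₀) ⇒ h = h₀·(1−phi₀)/(1−phi)
h = 0.15 × (1 − 0.46)/(1 − 0.1175) = 0.15 × 0.6119 = 0.0918 km

0.092 km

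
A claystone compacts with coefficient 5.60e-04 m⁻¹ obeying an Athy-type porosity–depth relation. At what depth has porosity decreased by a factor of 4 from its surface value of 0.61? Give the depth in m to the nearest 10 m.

2480 m

Working in km (1 km = 1000 m; β in km⁻¹ = β in m⁻¹ × 1000):
φ/φ₀ = 1/4 ⇒ exp(−β·Z) = 1/4 ⇒ Z = ln(4) / β
Z = 1.3863 / 0.56 = 2.476 km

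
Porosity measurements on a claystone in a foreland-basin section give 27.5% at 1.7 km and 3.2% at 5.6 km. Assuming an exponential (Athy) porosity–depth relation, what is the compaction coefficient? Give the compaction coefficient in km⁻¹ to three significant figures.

0.552 km⁻¹

Athy: φ(Z) = φ₀ e^(−cZ) ⇒ φ₁/φ₂ = e^{c(Z₂−Z₁)} ⇒ c = ln(φ₁/φ₂)/(Z₂−Z₁)
c = ln(0.275/0.032) / (5.6 − 1.7) = ln(8.594) / 3.9 = 2.1510 / 3.9 = 0.5515 km⁻¹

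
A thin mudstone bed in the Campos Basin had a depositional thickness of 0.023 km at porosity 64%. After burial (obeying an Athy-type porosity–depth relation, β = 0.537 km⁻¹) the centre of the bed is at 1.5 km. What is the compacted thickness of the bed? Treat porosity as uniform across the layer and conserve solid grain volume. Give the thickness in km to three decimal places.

Porosity at 1.5 km: phi = 0.64·exp(−0.537×1.5) = 0.2860
Solid-volume conservation: h(1−phi) = h₀(1−phi₀) ⇒ h = h₀·(1−phi₀)/(1−phi)
h = 0.023 × (1 − 0.64)/(1 − 0.2860) = 0.023 × 0.5042 = 0.0116 km

0.012 km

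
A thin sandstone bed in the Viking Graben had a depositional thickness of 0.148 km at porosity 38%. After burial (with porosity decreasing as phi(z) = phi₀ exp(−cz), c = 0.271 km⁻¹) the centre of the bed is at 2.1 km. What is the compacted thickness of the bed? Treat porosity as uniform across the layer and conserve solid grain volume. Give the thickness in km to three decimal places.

Porosity at 2.1 km: phi = 0.38·exp(−0.271×2.1) = 0.2151
Solid-volume conservation: h(1−phi) = h₀(1−phi₀) ⇒ h = h₀·(1−phi₀)/(1−phi)
h = 0.148 × (1 − 0.38)/(1 − 0.2151) = 0.148 × 0.7899 = 0.1169 km

0.117 km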